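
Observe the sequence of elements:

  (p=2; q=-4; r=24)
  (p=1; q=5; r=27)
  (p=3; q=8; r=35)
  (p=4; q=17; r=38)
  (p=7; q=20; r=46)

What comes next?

(p=11; q=29; r=49)

For the p, each term is the sum of the two before it: 2, 1, 3, 4, 7 → 11.
Q — alternating steps +9, +3, +9, +3, …: -4, 5, 8, 17, 20 → 29.
R: alternating steps +3, +8, +3, +8, …; 24, 27, 35, 38, 46 → 49.
Putting it together: (p=11; q=29; r=49).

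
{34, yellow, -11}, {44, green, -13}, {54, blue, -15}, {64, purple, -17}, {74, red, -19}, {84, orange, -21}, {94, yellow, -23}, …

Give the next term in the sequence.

First value goes 34, 44, 54, 64, 74, 84, 94 → 104 (+10 each step).
Colour goes yellow, green, blue, purple, red, orange, yellow → green (repeats yellow → green → blue → purple → red → orange).
Third value goes -11, -13, -15, -17, -19, -21, -23 → -25 (−2 each step).
Combining the parts gives {104, green, -25}.

{104, green, -25}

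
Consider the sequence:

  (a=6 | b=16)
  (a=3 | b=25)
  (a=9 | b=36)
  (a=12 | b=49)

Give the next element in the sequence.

(a=21 | b=64)

A goes 6, 3, 9, 12 → 21 (each term is the sum of the two before it).
B: perfect squares: 4², 5², 6², …, so 16, 25, 36, 49 → 64.
Putting it together: (a=21 | b=64).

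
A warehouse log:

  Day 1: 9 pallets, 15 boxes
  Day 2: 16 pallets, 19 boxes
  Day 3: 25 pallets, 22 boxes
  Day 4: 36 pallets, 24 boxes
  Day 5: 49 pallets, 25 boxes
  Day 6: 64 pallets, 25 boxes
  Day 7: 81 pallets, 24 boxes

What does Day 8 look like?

Pallets — perfect squares: 3², 4², 5², …: 9, 16, 25, 36, 49, 64, 81 → 100.
Boxes — differences are 4, 3, 2, … (decreasing by 1 each time): 15, 19, 22, 24, 25, 25, 24 → 22.
Combining the parts gives 100 pallets, 22 boxes.

100 pallets, 22 boxes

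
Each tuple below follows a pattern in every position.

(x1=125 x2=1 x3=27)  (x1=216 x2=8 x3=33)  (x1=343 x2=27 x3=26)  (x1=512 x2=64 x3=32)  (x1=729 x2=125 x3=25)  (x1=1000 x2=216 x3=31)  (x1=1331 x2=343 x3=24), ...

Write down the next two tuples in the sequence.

(x1=1728 x2=512 x3=30), (x1=2197 x2=729 x3=23)

X1 goes 125, 216, 343, 512, 729, 1000, 1331 → 1728 → 2197 (perfect cubes: 5³, 6³, 7³, …).
X2: 1, 8, 27, 64, 125, 216, 343 → 512 → 729 (perfect cubes: 1³, 2³, 3³, …).
X3 — alternating steps +6, −7, +6, −7, …: 27, 33, 26, 32, 25, 31, 24 → 30 → 23.
Putting the parts together: (x1=1728 x2=512 x3=30) and then (x1=2197 x2=729 x3=23).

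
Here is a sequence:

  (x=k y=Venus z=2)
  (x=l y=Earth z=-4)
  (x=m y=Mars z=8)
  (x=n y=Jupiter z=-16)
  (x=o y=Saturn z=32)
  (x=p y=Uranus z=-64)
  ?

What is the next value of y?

X: letters move forward 1 place in the alphabet, so k, l, m, n, o, p → q.
Y goes Venus, Earth, Mars, Jupiter, Saturn, Uranus → Neptune (runs through the planets Mercury→Neptune).
Z — ×(-2) each step: 2, -4, 8, -16, 32, -64 → 128.

Neptune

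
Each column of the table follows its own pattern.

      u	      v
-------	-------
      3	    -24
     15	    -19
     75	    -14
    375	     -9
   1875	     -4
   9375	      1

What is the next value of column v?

Column v: +5 each step; -24, -19, -14, -9, -4, 1 → 6.

6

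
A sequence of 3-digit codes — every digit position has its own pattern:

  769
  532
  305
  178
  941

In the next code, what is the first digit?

For the first digit, −2 each step, mod 10: 7, 5, 3, 1, 9 → 7.

7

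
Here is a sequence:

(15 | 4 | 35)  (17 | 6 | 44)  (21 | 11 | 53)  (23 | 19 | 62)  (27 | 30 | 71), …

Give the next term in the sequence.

(29 | 44 | 80)

First component: alternating steps +2, +4, +2, +4, …; 15, 17, 21, 23, 27 → 29.
Second component goes 4, 6, 11, 19, 30 → 44 (differences are 2, 5, 8, … (increasing by 3 each time)).
Third component: +9 each step, so 35, 44, 53, 62, 71 → 80.
Putting it together: (29 | 44 | 80).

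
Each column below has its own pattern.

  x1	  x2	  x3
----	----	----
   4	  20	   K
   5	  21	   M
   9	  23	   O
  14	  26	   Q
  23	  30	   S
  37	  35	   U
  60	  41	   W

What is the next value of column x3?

Y

Column x1: each term is the sum of the two before it, so 4, 5, 9, 14, 23, 37, 60 → 97.
For the column x2, differences are 1, 2, 3, … (increasing by 1 each time): 20, 21, 23, 26, 30, 35, 41 → 48.
Column x3: K, M, O, Q, S, U, W → Y (letters move forward 2 places in the alphabet).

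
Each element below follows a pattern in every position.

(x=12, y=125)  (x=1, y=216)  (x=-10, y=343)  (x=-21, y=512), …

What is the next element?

For the x, −11 each step: 12, 1, -10, -21 → -32.
Y: perfect cubes: 5³, 6³, 7³, …, so 125, 216, 343, 512 → 729.
So the next element is (x=-32, y=729).

(x=-32, y=729)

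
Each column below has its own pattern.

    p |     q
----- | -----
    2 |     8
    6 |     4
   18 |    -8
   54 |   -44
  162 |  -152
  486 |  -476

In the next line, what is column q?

Column p — ×3 each step: 2, 6, 18, 54, 162, 486 → 1458.
Column q: 8, 4, -8, -44, -152, -476 → -1448 (together with the column p always sums to 10).

-1448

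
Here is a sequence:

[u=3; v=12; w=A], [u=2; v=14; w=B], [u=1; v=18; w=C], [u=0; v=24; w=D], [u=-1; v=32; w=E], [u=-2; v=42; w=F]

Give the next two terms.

[u=-3; v=54; w=G], [u=-4; v=68; w=H]

For the u, −1 each step: 3, 2, 1, 0, -1, -2 → -3 → -4.
V: differences are 2, 4, 6, … (increasing by 2 each time), so 12, 14, 18, 24, 32, 42 → 54 → 68.
W — letters move forward 1 place in the alphabet: A, B, C, D, E, F → G → H.
Putting the parts together: [u=-3; v=54; w=G] and then [u=-4; v=68; w=H].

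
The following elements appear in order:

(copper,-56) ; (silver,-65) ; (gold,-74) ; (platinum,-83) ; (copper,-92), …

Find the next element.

(silver,-101)

Metal goes copper, silver, gold, platinum, copper → silver (repeats copper → silver → gold → platinum).
Second value — −9 each step: -56, -65, -74, -83, -92 → -101.
So the next element is (silver,-101).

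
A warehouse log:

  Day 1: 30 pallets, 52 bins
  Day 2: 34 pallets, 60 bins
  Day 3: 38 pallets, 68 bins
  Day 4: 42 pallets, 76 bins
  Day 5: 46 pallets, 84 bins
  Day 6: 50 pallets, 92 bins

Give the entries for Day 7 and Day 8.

54 pallets, 100 bins; 58 pallets, 108 bins

Pallets: +4 each step; 30, 34, 38, 42, 46, 50 → 54 → 58.
Bins: +8 each step, so 52, 60, 68, 76, 84, 92 → 100 → 108.
Putting the parts together: 54 pallets, 100 bins and then 58 pallets, 108 bins.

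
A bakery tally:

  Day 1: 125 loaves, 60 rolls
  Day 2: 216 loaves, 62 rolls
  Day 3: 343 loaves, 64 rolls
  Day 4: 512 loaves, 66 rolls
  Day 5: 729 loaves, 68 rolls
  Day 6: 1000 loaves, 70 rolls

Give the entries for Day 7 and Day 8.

1331 loaves, 72 rolls; 1728 loaves, 74 rolls

Loaves: perfect cubes: 5³, 6³, 7³, …, so 125, 216, 343, 512, 729, 1000 → 1331 → 1728.
For the rolls, +2 each step: 60, 62, 64, 66, 68, 70 → 72 → 74.
So the next two rows are 1331 loaves, 72 rolls and 1728 loaves, 74 rolls.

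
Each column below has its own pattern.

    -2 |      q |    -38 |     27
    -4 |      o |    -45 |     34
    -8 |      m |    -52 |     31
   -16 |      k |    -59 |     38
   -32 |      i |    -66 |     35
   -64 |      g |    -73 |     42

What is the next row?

-128  e  -80  39

First component goes -2, -4, -8, -16, -32, -64 → -128 (×2 each step).
Letter: q, o, m, k, i, g → e (letters move back 2 places in the alphabet).
Third component: -38, -45, -52, -59, -66, -73 → -80 (−7 each step).
Fourth component: 27, 34, 31, 38, 35, 42 → 39 (alternating steps +7, −3, +7, −3, …).
Putting it together: -128  e  -80  39.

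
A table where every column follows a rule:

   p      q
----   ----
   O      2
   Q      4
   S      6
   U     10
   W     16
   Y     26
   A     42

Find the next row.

Column p: letters move forward 2 places in the alphabet, wrapping Z→A; O, Q, S, U, W, Y, A → C.
Column q — each term is the sum of the two before it: 2, 4, 6, 10, 16, 26, 42 → 68.
So the next row is C  68.

C  68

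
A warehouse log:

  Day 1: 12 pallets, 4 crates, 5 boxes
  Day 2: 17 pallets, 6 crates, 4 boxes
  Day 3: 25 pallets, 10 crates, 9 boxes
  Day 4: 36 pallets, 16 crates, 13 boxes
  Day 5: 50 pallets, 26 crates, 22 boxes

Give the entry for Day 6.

67 pallets, 42 crates, 35 boxes

For the pallets, differences are 5, 8, 11, … (increasing by 3 each time): 12, 17, 25, 36, 50 → 67.
Crates: 4, 6, 10, 16, 26 → 42 (each term is the sum of the two before it).
Boxes — each term is the sum of the two before it: 5, 4, 9, 13, 22 → 35.
Putting it together: 67 pallets, 42 crates, 35 boxes.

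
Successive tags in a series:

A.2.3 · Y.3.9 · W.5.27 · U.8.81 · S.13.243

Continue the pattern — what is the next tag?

Q.21.729

Letter: A, Y, W, U, S → Q (letters move back 2 places in the alphabet, wrapping A→Z).
Second component — each term is the sum of the two before it: 2, 3, 5, 8, 13 → 21.
Third component: ×3 each step; 3, 9, 27, 81, 243 → 729.
Combining the parts gives Q.21.729.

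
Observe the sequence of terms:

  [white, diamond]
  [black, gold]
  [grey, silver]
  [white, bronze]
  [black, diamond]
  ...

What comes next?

[grey, gold]

Shade — repeats white → black → grey: white, black, grey, white, black → grey.
Rank: repeats diamond → gold → silver → bronze, so diamond, gold, silver, bronze, diamond → gold.
Combining the parts gives [grey, gold].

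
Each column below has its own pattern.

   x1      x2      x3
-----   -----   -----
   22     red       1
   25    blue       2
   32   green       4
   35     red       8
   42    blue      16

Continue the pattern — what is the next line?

Column x1 goes 22, 25, 32, 35, 42 → 45 (alternating steps +3, +7, +3, +7, …).
Column x2: red, blue, green, red, blue → green (repeats red → blue → green).
Column x3 goes 1, 2, 4, 8, 16 → 32 (×2 each step).
So the next line is 45  green  32.

45  green  32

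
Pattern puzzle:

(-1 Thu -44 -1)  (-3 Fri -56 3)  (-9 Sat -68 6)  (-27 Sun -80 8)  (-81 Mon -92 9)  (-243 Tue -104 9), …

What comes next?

First slot — ×3 each step: -1, -3, -9, -27, -81, -243 → -729.
Day: runs through the weekdays Mon→Sun; Thu, Fri, Sat, Sun, Mon, Tue → Wed.
Third slot — −12 each step: -44, -56, -68, -80, -92, -104 → -116.
Fourth slot: -1, 3, 6, 8, 9, 9 → 8 (differences are 4, 3, 2, … (decreasing by 1 each time)).
Combining the parts gives (-729 Wed -116 8).

(-729 Wed -116 8)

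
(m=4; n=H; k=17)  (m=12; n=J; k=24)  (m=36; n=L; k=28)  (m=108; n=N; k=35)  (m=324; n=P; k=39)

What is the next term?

M: ×3 each step; 4, 12, 36, 108, 324 → 972.
N: H, J, L, N, P → R (letters move forward 2 places in the alphabet).
K — alternating steps +7, +4, +7, +4, …: 17, 24, 28, 35, 39 → 46.
Putting it together: (m=972; n=R; k=46).

(m=972; n=R; k=46)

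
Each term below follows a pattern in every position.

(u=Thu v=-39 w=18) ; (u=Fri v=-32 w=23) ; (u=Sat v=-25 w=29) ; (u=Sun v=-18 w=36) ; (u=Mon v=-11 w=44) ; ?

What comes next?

U goes Thu, Fri, Sat, Sun, Mon → Tue (runs through the weekdays Mon→Sun).
V goes -39, -32, -25, -18, -11 → -4 (+7 each step).
W: differences are 5, 6, 7, … (increasing by 1 each time), so 18, 23, 29, 36, 44 → 53.
So the next term is (u=Tue v=-4 w=53).

(u=Tue v=-4 w=53)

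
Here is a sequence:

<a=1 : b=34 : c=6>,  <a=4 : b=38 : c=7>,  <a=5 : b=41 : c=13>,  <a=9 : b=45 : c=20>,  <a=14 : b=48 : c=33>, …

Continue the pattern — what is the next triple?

A: each term is the sum of the two before it; 1, 4, 5, 9, 14 → 23.
B goes 34, 38, 41, 45, 48 → 52 (alternating steps +4, +3, +4, +3, …).
C — each term is the sum of the two before it: 6, 7, 13, 20, 33 → 53.
Putting it together: <a=23 : b=52 : c=53>.

<a=23 : b=52 : c=53>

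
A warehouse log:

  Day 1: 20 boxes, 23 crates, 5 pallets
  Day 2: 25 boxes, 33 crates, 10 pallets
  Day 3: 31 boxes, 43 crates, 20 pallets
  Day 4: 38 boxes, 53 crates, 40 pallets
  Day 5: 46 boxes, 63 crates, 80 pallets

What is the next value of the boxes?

55

Boxes — differences are 5, 6, 7, … (increasing by 1 each time): 20, 25, 31, 38, 46 → 55.
Crates: +10 each step; 23, 33, 43, 53, 63 → 73.
For the pallets, ×2 each step: 5, 10, 20, 40, 80 → 160.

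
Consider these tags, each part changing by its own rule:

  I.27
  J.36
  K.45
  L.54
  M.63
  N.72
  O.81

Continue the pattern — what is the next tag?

P.90

Letter goes I, J, K, L, M, N, O → P (letters move forward 1 place in the alphabet).
Second component: +9 each step, so 27, 36, 45, 54, 63, 72, 81 → 90.
Combining the parts gives P.90.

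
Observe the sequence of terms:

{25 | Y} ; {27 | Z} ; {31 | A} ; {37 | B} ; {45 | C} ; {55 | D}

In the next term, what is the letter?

E

First entry: differences are 2, 4, 6, … (increasing by 2 each time), so 25, 27, 31, 37, 45, 55 → 67.
Letter: Y, Z, A, B, C, D → E (letters move forward 1 place in the alphabet, wrapping Z→A).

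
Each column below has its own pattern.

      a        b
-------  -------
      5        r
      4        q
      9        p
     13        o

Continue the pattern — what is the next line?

Column a: each term is the sum of the two before it, so 5, 4, 9, 13 → 22.
Column b: r, q, p, o → n (letters move back 1 place in the alphabet).
So the next line is 22  n.

22  n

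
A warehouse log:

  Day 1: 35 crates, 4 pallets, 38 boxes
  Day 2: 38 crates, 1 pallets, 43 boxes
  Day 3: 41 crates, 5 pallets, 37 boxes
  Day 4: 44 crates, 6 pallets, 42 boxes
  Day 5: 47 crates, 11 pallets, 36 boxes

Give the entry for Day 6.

Crates goes 35, 38, 41, 44, 47 → 50 (+3 each step).
Pallets: 4, 1, 5, 6, 11 → 17 (each term is the sum of the two before it).
Boxes: alternating steps +5, −6, +5, −6, …; 38, 43, 37, 42, 36 → 41.
So the next record is 50 crates, 17 pallets, 41 boxes.

50 crates, 17 pallets, 41 boxes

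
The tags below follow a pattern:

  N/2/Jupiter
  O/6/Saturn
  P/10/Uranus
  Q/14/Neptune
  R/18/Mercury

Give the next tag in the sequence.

Letter: letters move forward 1 place in the alphabet; N, O, P, Q, R → S.
Second component: 2, 6, 10, 14, 18 → 22 (+4 each step).
Planet: runs through the planets Mercury→Neptune; Jupiter, Saturn, Uranus, Neptune, Mercury → Venus.
Putting it together: S/22/Venus.

S/22/Venus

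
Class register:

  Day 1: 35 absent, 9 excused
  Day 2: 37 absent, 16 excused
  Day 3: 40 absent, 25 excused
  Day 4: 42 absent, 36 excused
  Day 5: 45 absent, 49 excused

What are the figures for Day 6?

47 absent, 64 excused

Absent: alternating steps +2, +3, +2, +3, …; 35, 37, 40, 42, 45 → 47.
Excused: perfect squares: 3², 4², 5², …; 9, 16, 25, 36, 49 → 64.
Combining the parts gives 47 absent, 64 excused.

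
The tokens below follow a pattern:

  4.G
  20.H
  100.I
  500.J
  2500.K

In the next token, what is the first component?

12500

First component — ×5 each step: 4, 20, 100, 500, 2500 → 12500.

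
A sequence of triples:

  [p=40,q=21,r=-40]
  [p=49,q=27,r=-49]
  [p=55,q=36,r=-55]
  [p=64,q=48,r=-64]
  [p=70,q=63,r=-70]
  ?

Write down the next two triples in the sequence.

[p=79,q=81,r=-79], [p=85,q=102,r=-85]

P — alternating steps +9, +6, +9, +6, …: 40, 49, 55, 64, 70 → 79 → 85.
Q goes 21, 27, 36, 48, 63 → 81 → 102 (differences are 6, 9, 12, … (increasing by 3 each time)).
R: always the negative of the p; -40, -49, -55, -64, -70 → -79 → -85.
So the next two triples are [p=79,q=81,r=-79] and [p=85,q=102,r=-85].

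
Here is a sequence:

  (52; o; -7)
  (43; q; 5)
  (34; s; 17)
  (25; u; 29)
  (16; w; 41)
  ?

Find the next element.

(7; y; 53)

First entry: 52, 43, 34, 25, 16 → 7 (−9 each step).
Letter: letters move forward 2 places in the alphabet; o, q, s, u, w → y.
For the third entry, +12 each step: -7, 5, 17, 29, 41 → 53.
Combining the parts gives (7; y; 53).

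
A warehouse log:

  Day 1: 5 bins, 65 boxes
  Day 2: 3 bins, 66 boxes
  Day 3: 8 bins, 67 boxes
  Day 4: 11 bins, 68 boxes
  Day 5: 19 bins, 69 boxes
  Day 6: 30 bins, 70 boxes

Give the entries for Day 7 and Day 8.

Bins: each term is the sum of the two before it; 5, 3, 8, 11, 19, 30 → 49 → 79.
Boxes: 65, 66, 67, 68, 69, 70 → 71 → 72 (+1 each step).
So the next two rows are 49 bins, 71 boxes and 79 bins, 72 boxes.

49 bins, 71 boxes; 79 bins, 72 boxes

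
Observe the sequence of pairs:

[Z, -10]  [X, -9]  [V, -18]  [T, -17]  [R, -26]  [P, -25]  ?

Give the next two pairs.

[N, -34], [L, -33]

Letter: Z, X, V, T, R, P → N → L (letters move back 2 places in the alphabet).
Second coordinate goes -10, -9, -18, -17, -26, -25 → -34 → -33 (alternating steps +1, −9, +1, −9, …).
So the next two pairs are [N, -34] and [L, -33].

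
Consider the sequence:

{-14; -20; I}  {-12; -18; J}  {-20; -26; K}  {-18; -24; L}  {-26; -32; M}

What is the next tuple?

{-24; -30; N}

First part goes -14, -12, -20, -18, -26 → -24 (alternating steps +2, −8, +2, −8, …).
Second part — always 6 less than the first part: -20, -18, -26, -24, -32 → -30.
Letter: letters move forward 1 place in the alphabet, so I, J, K, L, M → N.
Putting it together: {-24; -30; N}.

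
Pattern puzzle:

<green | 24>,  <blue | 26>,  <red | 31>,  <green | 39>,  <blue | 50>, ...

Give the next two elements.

<red | 64>, <green | 81>

Colour: green, blue, red, green, blue → red → green (repeats green → blue → red).
Second component: 24, 26, 31, 39, 50 → 64 → 81 (differences are 2, 5, 8, … (increasing by 3 each time)).
Putting the parts together: <red | 64> and then <green | 81>.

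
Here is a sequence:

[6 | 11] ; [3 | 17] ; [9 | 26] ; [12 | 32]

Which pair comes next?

[21 | 41]

First value — each term is the sum of the two before it: 6, 3, 9, 12 → 21.
Second value: 11, 17, 26, 32 → 41 (alternating steps +6, +9, +6, +9, …).
Putting it together: [21 | 41].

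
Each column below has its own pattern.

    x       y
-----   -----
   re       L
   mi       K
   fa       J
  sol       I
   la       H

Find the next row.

ti  G

Column x goes re, mi, fa, sol, la → ti (runs through the solfège scale do→ti).
Column y goes L, K, J, I, H → G (letters move back 1 place in the alphabet).
So the next row is ti  G.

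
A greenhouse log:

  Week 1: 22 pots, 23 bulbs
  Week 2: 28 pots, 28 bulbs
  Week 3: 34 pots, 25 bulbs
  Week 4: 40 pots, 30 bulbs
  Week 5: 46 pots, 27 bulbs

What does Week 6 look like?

52 pots, 32 bulbs

Pots: +6 each step; 22, 28, 34, 40, 46 → 52.
Bulbs goes 23, 28, 25, 30, 27 → 32 (alternating steps +5, −3, +5, −3, …).
Putting it together: 52 pots, 32 bulbs.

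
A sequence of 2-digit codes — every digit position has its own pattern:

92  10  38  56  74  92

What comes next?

10

First digit — +2 each step, mod 10: 9, 1, 3, 5, 7, 9 → 1.
Second digit: 2, 0, 8, 6, 4, 2 → 0 (−2 each step, mod 10).
Putting it together: 10.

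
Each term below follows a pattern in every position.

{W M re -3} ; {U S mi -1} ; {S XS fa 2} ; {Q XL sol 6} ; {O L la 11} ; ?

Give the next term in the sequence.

Letter — letters move back 2 places in the alphabet: W, U, S, Q, O → M.
Size — runs backward through clothing sizes XS→XL: M, S, XS, XL, L → M.
Note — runs through the solfège scale do→ti: re, mi, fa, sol, la → ti.
Fourth entry: -3, -1, 2, 6, 11 → 17 (differences are 2, 3, 4, … (increasing by 1 each time)).
Combining the parts gives {M M ti 17}.

{M M ti 17}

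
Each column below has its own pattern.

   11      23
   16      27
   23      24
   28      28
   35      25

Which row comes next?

40  29

First component: alternating steps +5, +7, +5, +7, …, so 11, 16, 23, 28, 35 → 40.
Second component — alternating steps +4, −3, +4, −3, …: 23, 27, 24, 28, 25 → 29.
Putting it together: 40  29.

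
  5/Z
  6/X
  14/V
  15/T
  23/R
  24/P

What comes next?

32/N

First component: 5, 6, 14, 15, 23, 24 → 32 (alternating steps +1, +8, +1, +8, …).
Letter — letters move back 2 places in the alphabet: Z, X, V, T, R, P → N.
Putting it together: 32/N.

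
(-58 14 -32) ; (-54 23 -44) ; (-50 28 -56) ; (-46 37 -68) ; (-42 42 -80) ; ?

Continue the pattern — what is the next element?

(-38 51 -92)

First part: -58, -54, -50, -46, -42 → -38 (+4 each step).
Second part: alternating steps +9, +5, +9, +5, …; 14, 23, 28, 37, 42 → 51.
Third part: −12 each step; -32, -44, -56, -68, -80 → -92.
So the next element is (-38 51 -92).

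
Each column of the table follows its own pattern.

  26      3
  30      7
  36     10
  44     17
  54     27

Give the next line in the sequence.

66  44

First component: differences are 4, 6, 8, … (increasing by 2 each time); 26, 30, 36, 44, 54 → 66.
Second component: each term is the sum of the two before it; 3, 7, 10, 17, 27 → 44.
So the next line is 66  44.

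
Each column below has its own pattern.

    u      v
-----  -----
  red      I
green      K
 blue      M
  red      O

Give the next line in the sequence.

green  Q

For the column u, repeats red → green → blue: red, green, blue, red → green.
Column v goes I, K, M, O → Q (letters move forward 2 places in the alphabet).
Combining the parts gives green  Q.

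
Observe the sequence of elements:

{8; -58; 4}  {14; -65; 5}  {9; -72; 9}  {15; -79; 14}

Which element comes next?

{10; -86; 23}

First component: alternating steps +6, −5, +6, −5, …; 8, 14, 9, 15 → 10.
Second component: -58, -65, -72, -79 → -86 (−7 each step).
Third component goes 4, 5, 9, 14 → 23 (each term is the sum of the two before it).
So the next element is {10; -86; 23}.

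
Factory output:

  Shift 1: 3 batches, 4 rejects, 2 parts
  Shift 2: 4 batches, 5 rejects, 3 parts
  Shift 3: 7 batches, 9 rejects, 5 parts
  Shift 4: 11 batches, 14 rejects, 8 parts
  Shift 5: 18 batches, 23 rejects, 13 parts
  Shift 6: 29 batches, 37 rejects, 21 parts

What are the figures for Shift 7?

47 batches, 60 rejects, 34 parts

Batches — each term is the sum of the two before it: 3, 4, 7, 11, 18, 29 → 47.
Rejects goes 4, 5, 9, 14, 23, 37 → 60 (each term is the sum of the two before it).
For the parts, each term is the sum of the two before it: 2, 3, 5, 8, 13, 21 → 34.
Putting it together: 47 batches, 60 rejects, 34 parts.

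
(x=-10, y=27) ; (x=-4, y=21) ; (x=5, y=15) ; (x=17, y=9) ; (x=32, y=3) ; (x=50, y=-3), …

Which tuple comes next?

X: differences are 6, 9, 12, … (increasing by 3 each time); -10, -4, 5, 17, 32, 50 → 71.
Y: 27, 21, 15, 9, 3, -3 → -9 (−6 each step).
So the next tuple is (x=71, y=-9).

(x=71, y=-9)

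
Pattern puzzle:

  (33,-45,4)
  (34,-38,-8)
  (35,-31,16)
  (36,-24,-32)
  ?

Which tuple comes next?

(37,-17,64)

For the first coordinate, +1 each step: 33, 34, 35, 36 → 37.
Second coordinate: +7 each step, so -45, -38, -31, -24 → -17.
Third coordinate — ×(-2) each step: 4, -8, 16, -32 → 64.
Combining the parts gives (37,-17,64).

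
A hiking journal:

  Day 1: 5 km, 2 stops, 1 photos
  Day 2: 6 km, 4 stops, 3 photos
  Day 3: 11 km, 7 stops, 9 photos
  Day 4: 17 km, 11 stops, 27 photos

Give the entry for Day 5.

28 km, 16 stops, 81 photos

Km — each term is the sum of the two before it: 5, 6, 11, 17 → 28.
Stops: 2, 4, 7, 11 → 16 (differences are 2, 3, 4, … (increasing by 1 each time)).
Photos: 1, 3, 9, 27 → 81 (×3 each step).
Putting it together: 28 km, 16 stops, 81 photos.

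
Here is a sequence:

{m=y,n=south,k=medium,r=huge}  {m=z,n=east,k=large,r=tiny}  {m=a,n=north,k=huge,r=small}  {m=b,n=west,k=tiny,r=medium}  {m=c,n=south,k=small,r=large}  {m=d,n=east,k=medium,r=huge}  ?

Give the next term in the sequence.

M: letters move forward 1 place in the alphabet, wrapping Z→A; y, z, a, b, c, d → e.
N: south, east, north, west, south, east → north (repeats south → east → north → west).
K: repeats medium → large → huge → tiny → small; medium, large, huge, tiny, small, medium → large.
R: huge, tiny, small, medium, large, huge → tiny (repeats huge → tiny → small → medium → large).
Putting it together: {m=e,n=north,k=large,r=tiny}.

{m=e,n=north,k=large,r=tiny}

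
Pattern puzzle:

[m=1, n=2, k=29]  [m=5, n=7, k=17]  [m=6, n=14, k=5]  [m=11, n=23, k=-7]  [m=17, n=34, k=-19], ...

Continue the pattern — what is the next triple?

M goes 1, 5, 6, 11, 17 → 28 (each term is the sum of the two before it).
N: 2, 7, 14, 23, 34 → 47 (differences are 5, 7, 9, … (increasing by 2 each time)).
K — −12 each step: 29, 17, 5, -7, -19 → -31.
Putting it together: [m=28, n=47, k=-31].

[m=28, n=47, k=-31]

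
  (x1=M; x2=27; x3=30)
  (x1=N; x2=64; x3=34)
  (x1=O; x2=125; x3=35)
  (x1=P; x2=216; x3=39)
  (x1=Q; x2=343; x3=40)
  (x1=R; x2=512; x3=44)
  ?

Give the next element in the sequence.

X1 goes M, N, O, P, Q, R → S (letters move forward 1 place in the alphabet).
X2 goes 27, 64, 125, 216, 343, 512 → 729 (perfect cubes: 3³, 4³, 5³, …).
X3: 30, 34, 35, 39, 40, 44 → 45 (alternating steps +4, +1, +4, +1, …).
Putting it together: (x1=S; x2=729; x3=45).

(x1=S; x2=729; x3=45)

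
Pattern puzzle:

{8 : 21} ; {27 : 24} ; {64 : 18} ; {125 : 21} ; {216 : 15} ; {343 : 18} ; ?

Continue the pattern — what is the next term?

{512 : 12}

First component: perfect cubes: 2³, 3³, 4³, …, so 8, 27, 64, 125, 216, 343 → 512.
For the second component, alternating steps +3, −6, +3, −6, …: 21, 24, 18, 21, 15, 18 → 12.
Combining the parts gives {512 : 12}.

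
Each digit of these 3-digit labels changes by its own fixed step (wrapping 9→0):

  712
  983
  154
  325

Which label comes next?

596

First digit — +2 each step, mod 10: 7, 9, 1, 3 → 5.
Second digit: −3 each step, mod 10; 1, 8, 5, 2 → 9.
Third digit — +1 each step, mod 10: 2, 3, 4, 5 → 6.
Combining the parts gives 596.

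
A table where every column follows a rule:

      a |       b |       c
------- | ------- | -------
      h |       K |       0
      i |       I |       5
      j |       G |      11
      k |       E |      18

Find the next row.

For the column a, letters move forward 1 place in the alphabet: h, i, j, k → l.
For the column b, letters move back 2 places in the alphabet: K, I, G, E → C.
Column c: differences are 5, 6, 7, … (increasing by 1 each time); 0, 5, 11, 18 → 26.
Combining the parts gives l  C  26.

l  C  26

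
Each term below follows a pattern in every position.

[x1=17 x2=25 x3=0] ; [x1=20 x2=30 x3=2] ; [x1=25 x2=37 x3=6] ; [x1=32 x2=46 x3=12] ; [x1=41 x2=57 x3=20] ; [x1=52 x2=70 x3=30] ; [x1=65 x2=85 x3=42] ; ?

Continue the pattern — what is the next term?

X1 — differences are 3, 5, 7, … (increasing by 2 each time): 17, 20, 25, 32, 41, 52, 65 → 80.
X2: differences are 5, 7, 9, … (increasing by 2 each time), so 25, 30, 37, 46, 57, 70, 85 → 102.
X3: 0, 2, 6, 12, 20, 30, 42 → 56 (differences are 2, 4, 6, … (increasing by 2 each time)).
Putting it together: [x1=80 x2=102 x3=56].

[x1=80 x2=102 x3=56]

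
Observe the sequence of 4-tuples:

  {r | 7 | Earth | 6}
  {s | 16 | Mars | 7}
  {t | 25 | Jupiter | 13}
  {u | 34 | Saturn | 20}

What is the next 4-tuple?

Letter — letters move forward 1 place in the alphabet: r, s, t, u → v.
For the second slot, +9 each step: 7, 16, 25, 34 → 43.
Planet: runs through the planets Mercury→Neptune; Earth, Mars, Jupiter, Saturn → Uranus.
Fourth slot goes 6, 7, 13, 20 → 33 (each term is the sum of the two before it).
Combining the parts gives {v | 43 | Uranus | 33}.

{v | 43 | Uranus | 33}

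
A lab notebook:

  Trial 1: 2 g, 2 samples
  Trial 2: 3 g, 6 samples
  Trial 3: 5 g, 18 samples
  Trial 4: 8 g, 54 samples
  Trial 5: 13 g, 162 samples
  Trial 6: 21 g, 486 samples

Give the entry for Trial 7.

For the g, each term is the sum of the two before it: 2, 3, 5, 8, 13, 21 → 34.
For the samples, ×3 each step: 2, 6, 18, 54, 162, 486 → 1458.
So the next row is 34 g, 1458 samples.

34 g, 1458 samples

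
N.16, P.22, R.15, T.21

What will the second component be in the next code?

14

Second component: 16, 22, 15, 21 → 14 (alternating steps +6, −7, +6, −7, …).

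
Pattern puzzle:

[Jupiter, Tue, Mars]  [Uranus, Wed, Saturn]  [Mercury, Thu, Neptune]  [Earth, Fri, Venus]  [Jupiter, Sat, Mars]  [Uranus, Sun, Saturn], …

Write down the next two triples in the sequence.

First planet: repeats Jupiter → Uranus → Mercury → Earth; Jupiter, Uranus, Mercury, Earth, Jupiter, Uranus → Mercury → Earth.
Day: Tue, Wed, Thu, Fri, Sat, Sun → Mon → Tue (runs through the weekdays Mon→Sun).
Second planet: repeats Mars → Saturn → Neptune → Venus; Mars, Saturn, Neptune, Venus, Mars, Saturn → Neptune → Venus.
So the next two triples are [Mercury, Mon, Neptune] and [Earth, Tue, Venus].

[Mercury, Mon, Neptune], [Earth, Tue, Venus]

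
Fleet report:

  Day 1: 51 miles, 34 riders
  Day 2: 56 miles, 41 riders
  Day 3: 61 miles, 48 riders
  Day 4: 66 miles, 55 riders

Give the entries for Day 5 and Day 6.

Miles — +5 each step: 51, 56, 61, 66 → 71 → 76.
Riders: +7 each step; 34, 41, 48, 55 → 62 → 69.
Putting the parts together: 71 miles, 62 riders and then 76 miles, 69 riders.

71 miles, 62 riders; 76 miles, 69 riders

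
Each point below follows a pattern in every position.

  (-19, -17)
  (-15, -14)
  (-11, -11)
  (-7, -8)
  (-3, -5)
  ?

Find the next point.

First entry: +4 each step, so -19, -15, -11, -7, -3 → 1.
Second entry: -17, -14, -11, -8, -5 → -2 (+3 each step).
Combining the parts gives (1, -2).

(1, -2)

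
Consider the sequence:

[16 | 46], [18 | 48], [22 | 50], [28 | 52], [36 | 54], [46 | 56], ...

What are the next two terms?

For the first part, differences are 2, 4, 6, … (increasing by 2 each time): 16, 18, 22, 28, 36, 46 → 58 → 72.
Second part goes 46, 48, 50, 52, 54, 56 → 58 → 60 (+2 each step).
Putting the parts together: [58 | 58] and then [72 | 60].

[58 | 58], [72 | 60]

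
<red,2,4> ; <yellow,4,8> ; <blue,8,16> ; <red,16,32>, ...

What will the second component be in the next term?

Second component: ×2 each step, so 2, 4, 8, 16 → 32.

32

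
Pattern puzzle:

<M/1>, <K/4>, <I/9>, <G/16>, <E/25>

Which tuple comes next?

<C/36>

Letter: letters move back 2 places in the alphabet; M, K, I, G, E → C.
For the second value, perfect squares: 1², 2², 3², …: 1, 4, 9, 16, 25 → 36.
So the next tuple is <C/36>.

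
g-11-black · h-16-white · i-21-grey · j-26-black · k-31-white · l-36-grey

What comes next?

m-41-black

Letter: letters move forward 1 place in the alphabet; g, h, i, j, k, l → m.
Second component goes 11, 16, 21, 26, 31, 36 → 41 (+5 each step).
Shade: repeats black → white → grey, so black, white, grey, black, white, grey → black.
Putting it together: m-41-black.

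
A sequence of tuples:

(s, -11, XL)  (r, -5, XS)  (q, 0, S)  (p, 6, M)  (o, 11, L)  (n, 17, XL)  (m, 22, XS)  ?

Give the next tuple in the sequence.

(l, 28, S)

Letter goes s, r, q, p, o, n, m → l (letters move back 1 place in the alphabet).
Second part: alternating steps +6, +5, +6, +5, …, so -11, -5, 0, 6, 11, 17, 22 → 28.
Size: repeats XL → XS → S → M → L; XL, XS, S, M, L, XL, XS → S.
Putting it together: (l, 28, S).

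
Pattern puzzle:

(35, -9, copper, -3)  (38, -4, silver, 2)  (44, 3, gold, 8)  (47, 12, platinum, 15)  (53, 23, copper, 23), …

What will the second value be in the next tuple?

36

Second value: -9, -4, 3, 12, 23 → 36 (differences are 5, 7, 9, … (increasing by 2 each time)).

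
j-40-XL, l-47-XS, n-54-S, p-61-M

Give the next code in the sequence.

r-68-L

Letter goes j, l, n, p → r (letters move forward 2 places in the alphabet).
Second component goes 40, 47, 54, 61 → 68 (+7 each step).
Size: XL, XS, S, M → L (runs through clothing sizes XS→XL).
Putting it together: r-68-L.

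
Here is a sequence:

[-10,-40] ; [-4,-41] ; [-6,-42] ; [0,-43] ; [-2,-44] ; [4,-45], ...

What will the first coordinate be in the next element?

2

First coordinate goes -10, -4, -6, 0, -2, 4 → 2 (alternating steps +6, −2, +6, −2, …).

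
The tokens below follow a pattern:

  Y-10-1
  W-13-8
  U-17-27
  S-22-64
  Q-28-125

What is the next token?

For the letter, letters move back 2 places in the alphabet: Y, W, U, S, Q → O.
Second component: differences are 3, 4, 5, … (increasing by 1 each time); 10, 13, 17, 22, 28 → 35.
Third component: perfect cubes: 1³, 2³, 3³, …, so 1, 8, 27, 64, 125 → 216.
Putting it together: O-35-216.

O-35-216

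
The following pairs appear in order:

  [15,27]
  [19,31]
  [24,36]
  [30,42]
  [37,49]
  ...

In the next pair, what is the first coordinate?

First coordinate: differences are 4, 5, 6, … (increasing by 1 each time), so 15, 19, 24, 30, 37 → 45.

45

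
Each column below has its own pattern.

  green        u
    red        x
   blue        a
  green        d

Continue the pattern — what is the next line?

Colour goes green, red, blue, green → red (repeats green → red → blue).
Letter — letters move forward 3 places in the alphabet, wrapping Z→A: u, x, a, d → g.
So the next line is red  g.

red  g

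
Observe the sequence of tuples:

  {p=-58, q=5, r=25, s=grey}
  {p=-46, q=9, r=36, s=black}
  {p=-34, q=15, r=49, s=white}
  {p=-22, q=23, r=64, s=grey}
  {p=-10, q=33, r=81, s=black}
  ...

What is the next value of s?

white

P goes -58, -46, -34, -22, -10 → 2 (+12 each step).
For the q, differences are 4, 6, 8, … (increasing by 2 each time): 5, 9, 15, 23, 33 → 45.
R goes 25, 36, 49, 64, 81 → 100 (perfect squares: 5², 6², 7², …).
For the s, repeats grey → black → white: grey, black, white, grey, black → white.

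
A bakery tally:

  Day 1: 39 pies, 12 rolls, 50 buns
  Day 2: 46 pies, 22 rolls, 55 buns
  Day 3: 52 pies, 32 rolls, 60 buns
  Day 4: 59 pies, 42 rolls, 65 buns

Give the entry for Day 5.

Pies — alternating steps +7, +6, +7, +6, …: 39, 46, 52, 59 → 65.
Rolls: +10 each step; 12, 22, 32, 42 → 52.
For the buns, +5 each step: 50, 55, 60, 65 → 70.
So the next record is 65 pies, 52 rolls, 70 buns.

65 pies, 52 rolls, 70 buns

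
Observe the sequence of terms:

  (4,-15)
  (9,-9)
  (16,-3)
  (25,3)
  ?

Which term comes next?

(36,9)

For the first entry, perfect squares: 2², 3², 4², …: 4, 9, 16, 25 → 36.
Second entry: +6 each step; -15, -9, -3, 3 → 9.
So the next term is (36,9).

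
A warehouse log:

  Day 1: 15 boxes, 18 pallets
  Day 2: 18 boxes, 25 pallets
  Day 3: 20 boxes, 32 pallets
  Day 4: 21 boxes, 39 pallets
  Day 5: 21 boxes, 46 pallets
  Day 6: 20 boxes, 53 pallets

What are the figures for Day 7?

Boxes: 15, 18, 20, 21, 21, 20 → 18 (differences are 3, 2, 1, … (decreasing by 1 each time)).
Pallets — +7 each step: 18, 25, 32, 39, 46, 53 → 60.
So the next line is 18 boxes, 60 pallets.

18 boxes, 60 pallets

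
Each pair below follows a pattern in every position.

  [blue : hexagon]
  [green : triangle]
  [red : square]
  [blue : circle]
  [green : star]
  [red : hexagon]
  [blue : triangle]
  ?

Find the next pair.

For the colour, repeats blue → green → red: blue, green, red, blue, green, red, blue → green.
For the shape, repeats hexagon → triangle → square → circle → star: hexagon, triangle, square, circle, star, hexagon, triangle → square.
Putting it together: [green : square].

[green : square]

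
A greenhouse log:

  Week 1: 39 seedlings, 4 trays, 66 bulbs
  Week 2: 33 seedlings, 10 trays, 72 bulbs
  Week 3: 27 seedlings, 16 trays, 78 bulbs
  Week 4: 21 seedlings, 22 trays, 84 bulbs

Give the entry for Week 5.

15 seedlings, 28 trays, 90 bulbs

Seedlings: −6 each step, so 39, 33, 27, 21 → 15.
For the trays, +6 each step: 4, 10, 16, 22 → 28.
Bulbs goes 66, 72, 78, 84 → 90 (+6 each step).
Putting it together: 15 seedlings, 28 trays, 90 bulbs.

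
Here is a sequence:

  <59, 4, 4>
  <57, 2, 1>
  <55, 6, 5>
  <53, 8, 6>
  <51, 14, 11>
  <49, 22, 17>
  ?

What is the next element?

<47, 36, 28>

First component goes 59, 57, 55, 53, 51, 49 → 47 (−2 each step).
Second component — each term is the sum of the two before it: 4, 2, 6, 8, 14, 22 → 36.
Third component: 4, 1, 5, 6, 11, 17 → 28 (each term is the sum of the two before it).
Putting it together: <47, 36, 28>.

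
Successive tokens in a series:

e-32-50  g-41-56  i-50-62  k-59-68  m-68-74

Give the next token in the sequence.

Letter: e, g, i, k, m → o (letters move forward 2 places in the alphabet).
Second component: 32, 41, 50, 59, 68 → 77 (+9 each step).
Third component goes 50, 56, 62, 68, 74 → 80 (+6 each step).
Putting it together: o-77-80.

o-77-80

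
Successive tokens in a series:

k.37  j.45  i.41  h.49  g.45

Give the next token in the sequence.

For the letter, letters move back 1 place in the alphabet: k, j, i, h, g → f.
Second component — alternating steps +8, −4, +8, −4, …: 37, 45, 41, 49, 45 → 53.
Combining the parts gives f.53.

f.53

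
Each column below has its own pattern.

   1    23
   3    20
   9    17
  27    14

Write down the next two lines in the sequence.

81  11; 243  8

First component: ×3 each step; 1, 3, 9, 27 → 81 → 243.
Second component — −3 each step: 23, 20, 17, 14 → 11 → 8.
So the next two lines are 81  11 and 243  8.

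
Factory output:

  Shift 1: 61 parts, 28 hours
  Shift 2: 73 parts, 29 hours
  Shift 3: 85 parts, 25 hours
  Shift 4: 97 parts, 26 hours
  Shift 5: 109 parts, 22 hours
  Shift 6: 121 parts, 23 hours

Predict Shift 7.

Parts — +12 each step: 61, 73, 85, 97, 109, 121 → 133.
Hours — alternating steps +1, −4, +1, −4, …: 28, 29, 25, 26, 22, 23 → 19.
So the next row is 133 parts, 19 hours.

133 parts, 19 hours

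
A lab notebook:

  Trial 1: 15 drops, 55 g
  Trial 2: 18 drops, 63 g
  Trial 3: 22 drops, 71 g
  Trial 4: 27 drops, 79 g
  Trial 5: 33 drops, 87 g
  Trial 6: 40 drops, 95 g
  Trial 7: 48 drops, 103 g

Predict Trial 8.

57 drops, 111 g

Drops — differences are 3, 4, 5, … (increasing by 1 each time): 15, 18, 22, 27, 33, 40, 48 → 57.
G — +8 each step: 55, 63, 71, 79, 87, 95, 103 → 111.
So the next record is 57 drops, 111 g.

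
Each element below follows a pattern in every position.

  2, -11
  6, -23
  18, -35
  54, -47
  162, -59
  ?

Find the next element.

486, -71

First coordinate: 2, 6, 18, 54, 162 → 486 (×3 each step).
Second coordinate — −12 each step: -11, -23, -35, -47, -59 → -71.
So the next element is 486, -71.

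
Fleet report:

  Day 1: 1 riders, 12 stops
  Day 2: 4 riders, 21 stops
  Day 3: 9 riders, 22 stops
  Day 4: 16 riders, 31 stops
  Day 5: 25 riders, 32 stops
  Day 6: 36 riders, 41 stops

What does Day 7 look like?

Riders — perfect squares: 1², 2², 3², …: 1, 4, 9, 16, 25, 36 → 49.
Stops: 12, 21, 22, 31, 32, 41 → 42 (alternating steps +9, +1, +9, +1, …).
Putting it together: 49 riders, 42 stops.

49 riders, 42 stops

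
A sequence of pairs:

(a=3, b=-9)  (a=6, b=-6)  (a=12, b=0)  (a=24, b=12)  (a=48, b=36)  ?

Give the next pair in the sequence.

For the a, ×2 each step: 3, 6, 12, 24, 48 → 96.
B: always 12 less than the a, so -9, -6, 0, 12, 36 → 84.
Combining the parts gives (a=96, b=84).

(a=96, b=84)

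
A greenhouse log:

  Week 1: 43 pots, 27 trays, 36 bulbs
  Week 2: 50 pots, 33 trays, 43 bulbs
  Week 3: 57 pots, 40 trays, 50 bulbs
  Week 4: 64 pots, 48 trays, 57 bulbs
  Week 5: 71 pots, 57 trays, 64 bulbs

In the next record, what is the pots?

78

For the pots, +7 each step: 43, 50, 57, 64, 71 → 78.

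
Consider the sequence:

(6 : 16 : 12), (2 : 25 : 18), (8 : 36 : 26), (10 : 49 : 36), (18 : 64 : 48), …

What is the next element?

First value goes 6, 2, 8, 10, 18 → 28 (each term is the sum of the two before it).
Second value: 16, 25, 36, 49, 64 → 81 (perfect squares: 4², 5², 6², …).
Third value: differences are 6, 8, 10, … (increasing by 2 each time); 12, 18, 26, 36, 48 → 62.
So the next element is (28 : 81 : 62).

(28 : 81 : 62)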